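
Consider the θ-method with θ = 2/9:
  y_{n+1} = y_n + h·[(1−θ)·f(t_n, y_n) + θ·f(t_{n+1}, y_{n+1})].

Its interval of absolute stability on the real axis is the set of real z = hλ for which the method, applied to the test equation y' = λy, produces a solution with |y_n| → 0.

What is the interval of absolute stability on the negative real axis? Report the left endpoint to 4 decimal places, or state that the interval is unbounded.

Set f=λy, z=hλ:
  y_{n+1} = y_n + z·[7/9·y_n + 2/9·y_{n+1}] ⇒ (1 − 2/9z)y_{n+1} = (1 + 7/9z)y_n
  R(z) = (1 + 7/9z)/(1 − 2/9z).

Boundary: |R(x)|=1, x<0.
x=-1.42: |R|=0.0794
R=−1: 1+7/9x = −1+2/9x ⇒ -5/9x=2 ⇒ x=2/(-5/9)=-3.6000
Confirm numerically:
  x=-3.158: |R|=0.85571 <1
  x=-2.670: |R|=0.67573 <1
  x=-2.601: |R|=0.64829 <1
  x=-2.130: |R|=0.44570 <1
  x=-4.171: |R|=1.16463 >1
  x=-3.971: |R|=1.10949 >1
  x=-3.862: |R|=1.07833 >1
Interval (-3.6000, 0).

(-3.6000, 0).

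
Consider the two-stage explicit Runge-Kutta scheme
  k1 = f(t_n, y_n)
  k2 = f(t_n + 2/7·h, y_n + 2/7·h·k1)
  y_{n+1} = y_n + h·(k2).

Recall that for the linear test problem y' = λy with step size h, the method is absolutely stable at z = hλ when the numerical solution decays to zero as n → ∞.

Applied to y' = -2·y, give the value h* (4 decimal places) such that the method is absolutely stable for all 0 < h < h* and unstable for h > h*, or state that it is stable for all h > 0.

With y'=λy (z=hλ):
  k1=λy_n ⇒ h·k1=z·y_n;  k2=λ(1+2/7z)y_n ⇒ h·k2=z(1+2/7z)y_n
  y_{n+1}/y_n = 1 + z(1+2/7z) = 1 + z + 2/7z²
  R(z) = 1 + z + 2/7z².

Boundary: |R(x)|=1, x<0.
x=-0.67: |R|=0.4583
R=1: x+2/7x²=0 ⇒ x=−7/2=-3.5000; min R=1−1/(4·2/7)=0.1250>−1
Confirm numerically:
  x=-2.552: |R|=0.30877 <1
  x=-2.322: |R|=0.21848 <1
  x=-1.419: |R|=0.15630 <1
  x=-3.962: |R|=1.52298 >1
  x=-3.634: |R|=1.13913 >1
Interval (-3.5000, 0).

(-3.5000,0); λ=-2 ⇒ h* = (7/2)/2 = 1.7500.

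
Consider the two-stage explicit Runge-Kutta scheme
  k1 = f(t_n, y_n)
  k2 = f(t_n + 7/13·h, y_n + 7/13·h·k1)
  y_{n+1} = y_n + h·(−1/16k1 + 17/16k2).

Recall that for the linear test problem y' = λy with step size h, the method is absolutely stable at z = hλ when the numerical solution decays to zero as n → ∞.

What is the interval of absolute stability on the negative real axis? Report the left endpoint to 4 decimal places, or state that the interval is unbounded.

(-1.7479, 0).

Set f=λy, z=hλ:
  k1=λy_n ⇒ h·k1=z·y_n;  k2=λ(1+7/13z)y_n ⇒ h·k2=z(1+7/13z)y_n
  y_{n+1}/y_n = 1 − 1/16z + 17/16z(1+7/13z) = 1 + z + 119/208z²
  Hence R(z) = 1 + z + 119/208z².

Find x<0 with |R(x)|<1.
x=-0.84: |R|=0.5637
R=1: x+119/208x²=0 ⇒ x=−208/119=-1.7479; min R=1−1/(4·119/208)=0.5630>−1
Confirm numerically:
  x=-1.486: |R|=0.77734 <1
  x=-1.280: |R|=0.65735 <1
  x=-1.039: |R|=0.57861 <1
  x=-2.295: |R|=1.71835 >1
  x=-2.011: |R|=1.30270 >1
Interval (-1.7479, 0).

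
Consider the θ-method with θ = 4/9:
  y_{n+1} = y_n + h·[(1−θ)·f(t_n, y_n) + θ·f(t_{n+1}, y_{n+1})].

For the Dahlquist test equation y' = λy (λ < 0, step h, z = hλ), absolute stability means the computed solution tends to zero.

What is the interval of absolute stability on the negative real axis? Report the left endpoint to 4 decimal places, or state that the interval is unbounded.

Set f=λy, z=hλ:
  y_{n+1} = y_n + z·[5/9·y_n + 4/9·y_{n+1}] ⇒ (1 − 4/9z)y_{n+1} = (1 + 5/9z)y_n
  R(z) = (1 + 5/9z)/(1 − 4/9z).

Need |R(x)|<1, x<0.
x=-0.56: |R|=0.5516
R=−1: 1+5/9x = −1+4/9x ⇒ -1/9x=2 ⇒ x=2/(-1/9)=-18.0000
Confirm numerically:
  x=-14.823: |R|=0.95348 <1
  x=-12.720: |R|=0.91182 <1
  x=-12.005: |R|=0.89486 <1
  x=-7.539: |R|=0.73284 <1
  x=-18.176: |R|=1.00215 >1
  x=-18.081: |R|=1.00100 >1
Interval (-18.0000, 0).

(-18.0000, 0).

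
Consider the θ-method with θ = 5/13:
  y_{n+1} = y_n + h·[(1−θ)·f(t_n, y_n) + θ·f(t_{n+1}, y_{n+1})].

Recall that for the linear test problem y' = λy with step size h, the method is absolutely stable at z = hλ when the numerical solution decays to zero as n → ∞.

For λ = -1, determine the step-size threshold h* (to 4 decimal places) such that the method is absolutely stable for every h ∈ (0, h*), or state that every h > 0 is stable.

Test eqn y'=λy, z=hλ:
  y_{n+1} = y_n + z·[8/13·y_n + 5/13·y_{n+1}] ⇒ (1 − 5/13z)y_{n+1} = (1 + 8/13z)y_n
  ⇒ R(z) = (1 + 8/13z)/(1 − 5/13z).

Find x<0 with |R(x)|<1.
x=-0.9: |R|=0.3314
R=−1: 1+8/13x = −1+5/13x ⇒ -3/13x=2 ⇒ x=2/(-3/13)=-8.6667
Confirm numerically:
  x=-7.757: |R|=0.94730 <1
  x=-4.821: |R|=0.68907 <1
  x=-4.250: |R|=0.61314 <1
  x=-9.172: |R|=1.02576 >1
  x=-8.742: |R|=1.00399 >1
So |R|<1 on (-8.6667, 0).

(-8.6667,0); λ=-1 ⇒ h* = (26/3)/1 = 8.6667.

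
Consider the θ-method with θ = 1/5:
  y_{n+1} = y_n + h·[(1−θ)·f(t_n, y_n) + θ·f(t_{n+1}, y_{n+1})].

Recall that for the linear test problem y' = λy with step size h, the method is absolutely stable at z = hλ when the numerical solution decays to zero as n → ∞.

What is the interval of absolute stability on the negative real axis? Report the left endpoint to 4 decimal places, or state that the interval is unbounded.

z∈(-3.3333,0).

With y'=λy (z=hλ):
  y_{n+1} = y_n + z·[4/5·y_n + 1/5·y_{n+1}] ⇒ (1 − 1/5z)y_{n+1} = (1 + 4/5z)y_n
  ⇒ R(z) = (1 + 4/5z)/(1 − 1/5z).

Find x<0 with |R(x)|<1.
x=-1.08: |R|=0.1118
R=−1: 1+4/5x = −1+1/5x ⇒ -3/5x=2 ⇒ x=2/(-3/5)=-3.3333
Confirm numerically:
  x=-2.945: |R|=0.85337 <1
  x=-1.677: |R|=0.25580 <1
  x=-1.441: |R|=0.11862 <1
  x=-3.823: |R|=1.16650 >1
  x=-3.718: |R|=1.13237 >1
  x=-3.572: |R|=1.08353 >1
Interval (-3.3333, 0).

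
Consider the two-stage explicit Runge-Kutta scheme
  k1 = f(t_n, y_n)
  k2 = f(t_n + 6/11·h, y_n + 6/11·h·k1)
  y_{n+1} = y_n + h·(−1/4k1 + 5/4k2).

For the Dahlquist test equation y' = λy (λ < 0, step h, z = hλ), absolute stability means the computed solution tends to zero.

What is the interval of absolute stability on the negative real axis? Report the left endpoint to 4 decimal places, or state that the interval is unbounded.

(-1.4667, 0).

Set f=λy, z=hλ:
  k1=λy_n ⇒ h·k1=z·y_n;  k2=λ(1+6/11z)y_n ⇒ h·k2=z(1+6/11z)y_n
  y_{n+1}/y_n = 1 − 1/4z + 5/4z(1+6/11z) = 1 + z + 15/22z²
  so R(z) = 1 + z + 15/22z².

Find x<0 with |R(x)|<1.
x=-0.56: |R|=0.6538
R=1: x+15/22x²=0 ⇒ x=−22/15=-1.4667; min R=1−1/(4·15/22)=0.6333>−1
Confirm numerically:
  x=-1.399: |R|=0.93546 <1
  x=-1.231: |R|=0.80220 <1
  x=-1.104: |R|=0.72701 <1
  x=-0.870: |R|=0.64607 <1
  x=-2.029: |R|=1.77794 >1
  x=-1.890: |R|=1.54552 >1
So |R|<1 on (-1.4667, 0).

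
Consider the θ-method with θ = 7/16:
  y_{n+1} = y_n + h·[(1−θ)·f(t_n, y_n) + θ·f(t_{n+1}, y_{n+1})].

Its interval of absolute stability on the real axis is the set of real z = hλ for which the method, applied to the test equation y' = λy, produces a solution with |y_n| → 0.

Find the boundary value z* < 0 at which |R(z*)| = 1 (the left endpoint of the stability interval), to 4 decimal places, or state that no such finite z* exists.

Test eqn y'=λy, z=hλ:
  y_{n+1} = y_n + z·[9/16·y_n + 7/16·y_{n+1}] ⇒ (1 − 7/16z)y_{n+1} = (1 + 9/16z)y_n
  Hence R(z) = (1 + 9/16z)/(1 − 7/16z).

Solve |R(x)|<1 on ℝ⁻.
x=-0.98: |R|=0.3141
R=−1: 1+9/16x = −1+7/16x ⇒ -1/8x=2 ⇒ x=2/(-1/8)=-16.0000
Confirm numerically:
  x=-14.615: |R|=0.97659 <1
  x=-14.370: |R|=0.97204 <1
  x=-14.290: |R|=0.97052 <1
  x=-7.608: |R|=0.75765 <1
  x=-16.279: |R|=1.00429 >1
  x=-16.235: |R|=1.00363 >1
  x=-16.041: |R|=1.00064 >1
Stable set (-16.0000, 0).

z* = -16.0000.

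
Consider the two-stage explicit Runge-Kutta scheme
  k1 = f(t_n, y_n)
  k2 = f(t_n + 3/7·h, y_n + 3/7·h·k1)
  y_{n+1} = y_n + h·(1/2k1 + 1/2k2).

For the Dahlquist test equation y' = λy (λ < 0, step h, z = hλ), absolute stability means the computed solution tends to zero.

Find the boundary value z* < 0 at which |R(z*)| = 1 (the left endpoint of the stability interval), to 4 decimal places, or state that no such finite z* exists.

Test eqn y'=λy, z=hλ:
  k1=λy_n ⇒ h·k1=z·y_n;  k2=λ(1+3/7z)y_n ⇒ h·k2=z(1+3/7z)y_n
  y_{n+1}/y_n = 1 + 1/2z + 1/2z(1+3/7z) = 1 + z + 3/14z²
  R(z) = 1 + z + 3/14z².

Boundary: |R(x)|=1, x<0.
x=-1.35: |R|=0.0405
R=1: x+3/14x²=0 ⇒ x=−14/3=-4.6667; min R=1−1/(4·3/14)=-0.1667>−1
Confirm numerically:
  x=-2.862: |R|=0.10678 <1
  x=-2.107: |R|=0.15569 <1
  x=-1.950: |R|=0.13518 <1
  x=-5.128: |R|=1.50694 >1
  x=-4.905: |R|=1.25051 >1
  x=-4.893: |R|=1.23731 >1
Interval (-4.6667, 0).

left endpoint -4.6667.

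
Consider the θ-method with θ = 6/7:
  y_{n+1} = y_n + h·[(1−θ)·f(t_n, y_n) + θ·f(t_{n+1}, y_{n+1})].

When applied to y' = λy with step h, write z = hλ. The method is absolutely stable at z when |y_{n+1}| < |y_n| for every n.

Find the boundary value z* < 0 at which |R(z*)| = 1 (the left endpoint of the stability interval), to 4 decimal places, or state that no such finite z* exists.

On y'=λy, z=hλ:
  y_{n+1} = y_n + z·[1/7·y_n + 6/7·y_{n+1}] ⇒ (1 − 6/7z)y_{n+1} = (1 + 1/7z)y_n
  R(z) = (1 + 1/7z)/(1 − 6/7z).

Need |R(x)|<1, x<0.
x=-0.51: |R|=0.6451
x=-2: |R|=0.2632
x=-10: |R|=0.0448
x=-100: |R|=0.1532
θ=6/7≥1/2 ⇒ |1+1/7x|<|1−6/7x| ∀x<0 ⇒ stable on all of ℝ⁻.

(−∞, 0) — no finite endpoint.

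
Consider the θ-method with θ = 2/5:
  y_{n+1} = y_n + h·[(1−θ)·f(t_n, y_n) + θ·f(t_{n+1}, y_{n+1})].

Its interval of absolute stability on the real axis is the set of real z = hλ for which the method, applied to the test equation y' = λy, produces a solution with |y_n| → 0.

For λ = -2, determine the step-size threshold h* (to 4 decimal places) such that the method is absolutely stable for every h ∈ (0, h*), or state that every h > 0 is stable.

With y'=λy (z=hλ):
  y_{n+1} = y_n + z·[3/5·y_n + 2/5·y_{n+1}] ⇒ (1 − 2/5z)y_{n+1} = (1 + 3/5z)y_n
  so R(z) = (1 + 3/5z)/(1 − 2/5z).

Solve |R(x)|<1 on ℝ⁻.
x=-0.51: |R|=0.5764
R=−1: 1+3/5x = −1+2/5x ⇒ -1/5x=2 ⇒ x=2/(-1/5)=-10.0000
Confirm numerically:
  x=-8.660: |R|=0.93996 <1
  x=-6.814: |R|=0.82897 <1
  x=-6.590: |R|=0.81243 <1
  x=-6.137: |R|=0.77637 <1
  x=-10.388: |R|=1.01505 >1
  x=-10.174: |R|=1.00686 >1
  x=-10.140: |R|=1.00554 >1
Stable set (-10.0000, 0).

(-10.0000,0); λ=-2 ⇒ h* = (10)/2 = 5.0000.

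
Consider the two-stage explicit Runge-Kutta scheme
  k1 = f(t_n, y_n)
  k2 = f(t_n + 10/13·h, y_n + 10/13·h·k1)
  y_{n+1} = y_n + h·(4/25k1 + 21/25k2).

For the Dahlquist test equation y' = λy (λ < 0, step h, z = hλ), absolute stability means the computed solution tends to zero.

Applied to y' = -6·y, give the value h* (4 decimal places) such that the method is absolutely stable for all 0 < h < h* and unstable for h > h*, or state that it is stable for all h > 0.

(-1.5476,0); λ=-6 ⇒ h* = (65/42)/6 = 0.2579.

Test eqn y'=λy, z=hλ:
  k1=λy_n ⇒ h·k1=z·y_n;  k2=λ(1+10/13z)y_n ⇒ h·k2=z(1+10/13z)y_n
  y_{n+1}/y_n = 1 + 4/25z + 21/25z(1+10/13z) = 1 + z + 42/65z²
  ⇒ R(z) = 1 + z + 42/65z².

Boundary: |R(x)|=1, x<0.
x=-1.63: |R|=1.0868
R=1: x+42/65x²=0 ⇒ x=−65/42=-1.5476; min R=1−1/(4·42/65)=0.6131>−1
Confirm numerically:
  x=-1.491: |R|=0.94545 <1
  x=-1.278: |R|=0.77735 <1
  x=-1.094: |R|=0.67934 <1
  x=-1.077: |R|=0.67249 <1
  x=-2.118: |R|=1.78060 >1
  x=-2.046: |R|=1.65887 >1
  x=-1.823: |R|=1.32438 >1
Stable set (-1.5476, 0).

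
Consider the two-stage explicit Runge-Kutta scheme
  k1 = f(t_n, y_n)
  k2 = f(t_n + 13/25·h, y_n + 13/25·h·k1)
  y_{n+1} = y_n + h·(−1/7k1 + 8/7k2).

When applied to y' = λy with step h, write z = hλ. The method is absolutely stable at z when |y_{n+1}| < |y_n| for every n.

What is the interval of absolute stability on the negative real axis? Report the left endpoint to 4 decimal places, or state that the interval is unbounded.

(-1.6827, 0).

Test eqn y'=λy, z=hλ:
  k1=λy_n ⇒ h·k1=z·y_n;  k2=λ(1+13/25z)y_n ⇒ h·k2=z(1+13/25z)y_n
  y_{n+1}/y_n = 1 − 1/7z + 8/7z(1+13/25z) = 1 + z + 104/175z²
  so R(z) = 1 + z + 104/175z².

Find x<0 with |R(x)|<1.
x=-0.58: |R|=0.6199
R=1: x+104/175x²=0 ⇒ x=−175/104=-1.6827; min R=1−1/(4·104/175)=0.5793>−1
Confirm numerically:
  x=-1.562: |R|=0.88796 <1
  x=-1.059: |R|=0.60748 <1
  x=-0.944: |R|=0.58559 <1
  x=-2.126: |R|=1.56010 >1
  x=-1.829: |R|=1.15903 >1
Interval (-1.6827, 0).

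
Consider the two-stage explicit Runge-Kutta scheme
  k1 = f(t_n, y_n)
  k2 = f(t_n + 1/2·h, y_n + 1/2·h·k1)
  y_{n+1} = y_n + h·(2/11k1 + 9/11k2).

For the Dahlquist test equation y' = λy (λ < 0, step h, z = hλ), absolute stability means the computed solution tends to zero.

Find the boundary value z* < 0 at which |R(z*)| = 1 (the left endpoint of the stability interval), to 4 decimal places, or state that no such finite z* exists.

left endpoint -2.4444.

On y'=λy, z=hλ:
  k1=λy_n ⇒ h·k1=z·y_n;  k2=λ(1+1/2z)y_n ⇒ h·k2=z(1+1/2z)y_n
  y_{n+1}/y_n = 1 + 2/11z + 9/11z(1+1/2z) = 1 + z + 9/22z²
  ⇒ R(z) = 1 + z + 9/22z².

Find x<0 with |R(x)|<1.
x=-1.18: |R|=0.3896
R=1: x+9/22x²=0 ⇒ x=−22/9=-2.4444; min R=1−1/(4·9/22)=0.3889>−1
Confirm numerically:
  x=-2.114: |R|=0.71423 <1
  x=-1.889: |R|=0.57077 <1
  x=-1.409: |R|=0.40316 <1
  x=-1.370: |R|=0.39782 <1
  x=-2.562: |R|=1.12321 >1
  x=-2.512: |R|=1.06942 >1
  x=-2.473: |R|=1.02889 >1
So |R|<1 on (-2.4444, 0).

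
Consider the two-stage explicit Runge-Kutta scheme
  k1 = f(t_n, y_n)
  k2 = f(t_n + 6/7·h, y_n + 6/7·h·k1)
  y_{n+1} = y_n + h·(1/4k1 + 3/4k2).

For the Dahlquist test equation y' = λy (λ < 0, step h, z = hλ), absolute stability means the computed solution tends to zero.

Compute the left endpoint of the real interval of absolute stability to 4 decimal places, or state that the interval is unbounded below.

z* = -1.5556.

Test eqn y'=λy, z=hλ:
  k1=λy_n ⇒ h·k1=z·y_n;  k2=λ(1+6/7z)y_n ⇒ h·k2=z(1+6/7z)y_n
  y_{n+1}/y_n = 1 + 1/4z + 3/4z(1+6/7z) = 1 + z + 9/14z²
  ⇒ R(z) = 1 + z + 9/14z².

Need |R(x)|<1, x<0.
x=-1.71: |R|=1.1698
R=1: x+9/14x²=0 ⇒ x=−14/9=-1.5556; min R=1−1/(4·9/14)=0.6111>−1
Confirm numerically:
  x=-1.363: |R|=0.83128 <1
  x=-1.024: |R|=0.65008 <1
  x=-0.928: |R|=0.62562 <1
  x=-1.775: |R|=1.25040 >1
  x=-1.726: |R|=1.18912 >1
Interval (-1.5556, 0).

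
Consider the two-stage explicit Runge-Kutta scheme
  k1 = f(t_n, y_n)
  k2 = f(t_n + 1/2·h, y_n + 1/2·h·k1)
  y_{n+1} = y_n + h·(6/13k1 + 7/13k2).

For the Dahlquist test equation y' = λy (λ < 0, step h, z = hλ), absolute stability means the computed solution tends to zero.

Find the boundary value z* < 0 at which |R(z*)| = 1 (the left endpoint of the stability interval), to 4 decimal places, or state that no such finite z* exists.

z* = -3.7143.

Set f=λy, z=hλ:
  k1=λy_n ⇒ h·k1=z·y_n;  k2=λ(1+1/2z)y_n ⇒ h·k2=z(1+1/2z)y_n
  y_{n+1}/y_n = 1 + 6/13z + 7/13z(1+1/2z) = 1 + z + 7/26z²
  R(z) = 1 + z + 7/26z².

Boundary: |R(x)|=1, x<0.
x=-1.24: |R|=0.1740
R=1: x+7/26x²=0 ⇒ x=−26/7=-3.7143; min R=1−1/(4·7/26)=0.0714>−1
Confirm numerically:
  x=-3.093: |R|=0.48264 <1
  x=-2.828: |R|=0.32520 <1
  x=-1.810: |R|=0.07203 <1
  x=-4.307: |R|=1.68730 >1
  x=-4.194: |R|=1.54167 >1
So |R|<1 on (-3.7143, 0).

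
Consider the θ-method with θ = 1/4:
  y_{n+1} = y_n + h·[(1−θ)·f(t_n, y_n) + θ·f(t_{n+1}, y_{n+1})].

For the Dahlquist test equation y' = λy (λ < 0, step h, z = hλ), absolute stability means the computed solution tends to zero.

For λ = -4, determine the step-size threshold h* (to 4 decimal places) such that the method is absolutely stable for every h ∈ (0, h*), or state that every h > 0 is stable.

Test eqn y'=λy, z=hλ:
  y_{n+1} = y_n + z·[3/4·y_n + 1/4·y_{n+1}] ⇒ (1 − 1/4z)y_{n+1} = (1 + 3/4z)y_n
  R(z) = (1 + 3/4z)/(1 − 1/4z).

Find x<0 with |R(x)|<1.
x=-1.65: |R|=0.1681
R=−1: 1+3/4x = −1+1/4x ⇒ -1/2x=2 ⇒ x=2/(-1/2)=-4.0000
Confirm numerically:
  x=-3.899: |R|=0.97443 <1
  x=-3.745: |R|=0.93415 <1
  x=-3.007: |R|=0.71657 <1
  x=-1.874: |R|=0.27613 <1
  x=-4.513: |R|=1.12052 >1
  x=-4.104: |R|=1.02567 >1
Stable set (-4.0000, 0).

(-4.0000,0); λ=-4 ⇒ h* = (4)/4 = 1.0000.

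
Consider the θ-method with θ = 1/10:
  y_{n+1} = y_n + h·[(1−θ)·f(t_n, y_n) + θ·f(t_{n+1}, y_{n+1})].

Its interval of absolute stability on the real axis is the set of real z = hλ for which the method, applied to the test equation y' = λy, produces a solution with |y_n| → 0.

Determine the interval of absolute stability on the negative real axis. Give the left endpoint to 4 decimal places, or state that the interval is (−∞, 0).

With y'=λy (z=hλ):
  y_{n+1} = y_n + z·[9/10·y_n + 1/10·y_{n+1}] ⇒ (1 − 1/10z)y_{n+1} = (1 + 9/10z)y_n
  Hence R(z) = (1 + 9/10z)/(1 − 1/10z).

Find x<0 with |R(x)|<1.
x=-1.15: |R|=0.0314
R=−1: 1+9/10x = −1+1/10x ⇒ -4/5x=2 ⇒ x=2/(-4/5)=-2.5000
Confirm numerically:
  x=-2.456: |R|=0.97174 <1
  x=-1.386: |R|=0.21728 <1
  x=-1.046: |R|=0.05305 <1
  x=-2.784: |R|=1.17772 >1
  x=-2.590: |R|=1.05719 >1
  x=-2.567: |R|=1.04265 >1
Interval (-2.5000, 0).

(-2.5000, 0).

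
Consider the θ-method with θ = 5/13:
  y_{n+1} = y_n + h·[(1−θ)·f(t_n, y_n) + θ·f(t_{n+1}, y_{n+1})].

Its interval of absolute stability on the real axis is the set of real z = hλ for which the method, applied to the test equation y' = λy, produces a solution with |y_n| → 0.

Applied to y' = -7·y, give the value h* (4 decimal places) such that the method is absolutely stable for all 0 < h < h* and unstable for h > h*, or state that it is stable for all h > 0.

(-8.6667,0); λ=-7 ⇒ h* = (26/3)/7 = 1.2381.

Test eqn y'=λy, z=hλ:
  y_{n+1} = y_n + z·[8/13·y_n + 5/13·y_{n+1}] ⇒ (1 − 5/13z)y_{n+1} = (1 + 8/13z)y_n
  R(z) = (1 + 8/13z)/(1 − 5/13z).

Need |R(x)|<1, x<0.
x=-1.16: |R|=0.1979
R=−1: 1+8/13x = −1+5/13x ⇒ -3/13x=2 ⇒ x=2/(-3/13)=-8.6667
Confirm numerically:
  x=-7.885: |R|=0.95527 <1
  x=-7.396: |R|=0.92373 <1
  x=-4.956: |R|=0.70535 <1
  x=-4.477: |R|=0.64479 <1
  x=-9.159: |R|=1.02512 >1
  x=-8.902: |R|=1.01228 >1
  x=-8.702: |R|=1.00188 >1
So |R|<1 on (-8.6667, 0).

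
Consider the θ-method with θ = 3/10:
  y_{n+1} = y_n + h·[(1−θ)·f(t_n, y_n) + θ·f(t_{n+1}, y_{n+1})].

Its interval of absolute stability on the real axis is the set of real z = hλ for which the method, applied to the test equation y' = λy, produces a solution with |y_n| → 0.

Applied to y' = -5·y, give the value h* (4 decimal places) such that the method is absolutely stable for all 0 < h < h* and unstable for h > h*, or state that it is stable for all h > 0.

(-5.0000,0); λ=-5 ⇒ h* = (5)/5 = 1.0000.

On y'=λy, z=hλ:
  y_{n+1} = y_n + z·[7/10·y_n + 3/10·y_{n+1}] ⇒ (1 − 3/10z)y_{n+1} = (1 + 7/10z)y_n
  so R(z) = (1 + 7/10z)/(1 − 3/10z).

Need |R(x)|<1, x<0.
x=-1.49: |R|=0.0297
R=−1: 1+7/10x = −1+3/10x ⇒ -2/5x=2 ⇒ x=2/(-2/5)=-5.0000
Confirm numerically:
  x=-4.267: |R|=0.87141 <1
  x=-4.071: |R|=0.83271 <1
  x=-3.191: |R|=0.63031 <1
  x=-2.287: |R|=0.35638 <1
  x=-5.438: |R|=1.06658 >1
  x=-5.118: |R|=1.01862 >1
  x=-5.068: |R|=1.01079 >1
Interval (-5.0000, 0).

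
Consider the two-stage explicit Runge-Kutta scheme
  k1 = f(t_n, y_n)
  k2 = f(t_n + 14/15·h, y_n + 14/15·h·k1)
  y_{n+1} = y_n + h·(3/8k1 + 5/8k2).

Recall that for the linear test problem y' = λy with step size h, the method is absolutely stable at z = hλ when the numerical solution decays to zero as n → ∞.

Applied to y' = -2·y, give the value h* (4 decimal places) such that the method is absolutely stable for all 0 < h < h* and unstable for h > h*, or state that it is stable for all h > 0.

(-1.7143,0); λ=-2 ⇒ h* = (12/7)/2 = 0.8571.

Test eqn y'=λy, z=hλ:
  k1=λy_n ⇒ h·k1=z·y_n;  k2=λ(1+14/15z)y_n ⇒ h·k2=z(1+14/15z)y_n
  y_{n+1}/y_n = 1 + 3/8z + 5/8z(1+14/15z) = 1 + z + 7/12z²
  R(z) = 1 + z + 7/12z².

Find x<0 with |R(x)|<1.
x=-0.94: |R|=0.5754
R=1: x+7/12x²=0 ⇒ x=−12/7=-1.7143; min R=1−1/(4·7/12)=0.5714>−1
Confirm numerically:
  x=-1.523: |R|=0.83006 <1
  x=-1.234: |R|=0.65427 <1
  x=-0.796: |R|=0.57361 <1
  x=-2.009: |R|=1.34538 >1
  x=-1.929: |R|=1.24161 >1
  x=-1.842: |R|=1.13723 >1
So |R|<1 on (-1.7143, 0).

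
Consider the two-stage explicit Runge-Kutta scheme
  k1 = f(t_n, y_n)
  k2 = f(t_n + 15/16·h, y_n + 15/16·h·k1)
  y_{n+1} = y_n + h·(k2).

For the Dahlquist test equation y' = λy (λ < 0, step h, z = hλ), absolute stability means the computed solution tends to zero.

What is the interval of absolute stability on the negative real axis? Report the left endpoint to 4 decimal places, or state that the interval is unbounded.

Set f=λy, z=hλ:
  k1=λy_n ⇒ h·k1=z·y_n;  k2=λ(1+15/16z)y_n ⇒ h·k2=z(1+15/16z)y_n
  y_{n+1}/y_n = 1 + z(1+15/16z) = 1 + z + 15/16z²
  Hence R(z) = 1 + z + 15/16z².

Solve |R(x)|<1 on ℝ⁻.
x=-1.56: |R|=1.7215
R=1: x+15/16x²=0 ⇒ x=−16/15=-1.0667; min R=1−1/(4·15/16)=0.7333>−1
Confirm numerically:
  x=-0.669: |R|=0.75059 <1
  x=-0.628: |R|=0.74174 <1
  x=-0.478: |R|=0.73620 <1
  x=-1.660: |R|=1.92337 >1
  x=-1.410: |R|=1.45384 >1
  x=-1.331: |R|=1.32984 >1
So |R|<1 on (-1.0667, 0).

(-1.0667, 0).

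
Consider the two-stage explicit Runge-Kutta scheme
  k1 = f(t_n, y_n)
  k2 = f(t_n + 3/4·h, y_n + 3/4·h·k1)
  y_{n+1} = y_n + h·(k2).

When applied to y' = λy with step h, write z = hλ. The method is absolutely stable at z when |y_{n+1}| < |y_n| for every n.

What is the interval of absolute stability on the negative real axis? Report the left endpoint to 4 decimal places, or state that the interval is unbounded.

z∈(-1.3333,0).

On y'=λy, z=hλ:
  k1=λy_n ⇒ h·k1=z·y_n;  k2=λ(1+3/4z)y_n ⇒ h·k2=z(1+3/4z)y_n
  y_{n+1}/y_n = 1 + z(1+3/4z) = 1 + z + 3/4z²
  Hence R(z) = 1 + z + 3/4z².

Need |R(x)|<1, x<0.
x=-1.54: |R|=1.2387
R=1: x+3/4x²=0 ⇒ x=−4/3=-1.3333; min R=1−1/(4·3/4)=0.6667>−1
Confirm numerically:
  x=-1.158: |R|=0.84772 <1
  x=-1.110: |R|=0.81407 <1
  x=-0.723: |R|=0.66905 <1
  x=-1.849: |R|=1.71510 >1
  x=-1.817: |R|=1.65912 >1
Interval (-1.3333, 0).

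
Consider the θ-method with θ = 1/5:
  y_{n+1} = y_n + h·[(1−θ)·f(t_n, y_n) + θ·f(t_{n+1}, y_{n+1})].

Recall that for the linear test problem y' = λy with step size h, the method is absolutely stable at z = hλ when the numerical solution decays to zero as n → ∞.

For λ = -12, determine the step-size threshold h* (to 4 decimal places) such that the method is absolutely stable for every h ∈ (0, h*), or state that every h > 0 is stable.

With y'=λy (z=hλ):
  y_{n+1} = y_n + z·[4/5·y_n + 1/5·y_{n+1}] ⇒ (1 − 1/5z)y_{n+1} = (1 + 4/5z)y_n
  Hence R(z) = (1 + 4/5z)/(1 − 1/5z).

Solve |R(x)|<1 on ℝ⁻.
x=-1.02: |R|=0.1528
R=−1: 1+4/5x = −1+1/5x ⇒ -3/5x=2 ⇒ x=2/(-3/5)=-3.3333
Confirm numerically:
  x=-2.693: |R|=0.75029 <1
  x=-2.637: |R|=0.72646 <1
  x=-2.497: |R|=0.66533 <1
  x=-3.669: |R|=1.11616 >1
  x=-3.660: |R|=1.11316 >1
  x=-3.603: |R|=1.09404 >1
So |R|<1 on (-3.3333, 0).

(-3.3333,0); λ=-12 ⇒ h* = (10/3)/12 = 0.2778.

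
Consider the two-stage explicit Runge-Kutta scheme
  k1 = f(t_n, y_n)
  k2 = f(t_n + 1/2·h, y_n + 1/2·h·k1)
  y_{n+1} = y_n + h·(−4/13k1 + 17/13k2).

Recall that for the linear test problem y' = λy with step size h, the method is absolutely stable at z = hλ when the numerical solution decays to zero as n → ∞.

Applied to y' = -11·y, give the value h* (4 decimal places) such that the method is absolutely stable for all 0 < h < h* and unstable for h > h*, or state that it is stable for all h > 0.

(-1.5294,0); λ=-11 ⇒ h* = (26/17)/11 = 0.1390.

Test eqn y'=λy, z=hλ:
  k1=λy_n ⇒ h·k1=z·y_n;  k2=λ(1+1/2z)y_n ⇒ h·k2=z(1+1/2z)y_n
  y_{n+1}/y_n = 1 − 4/13z + 17/13z(1+1/2z) = 1 + z + 17/26z²
  so R(z) = 1 + z + 17/26z².

Need |R(x)|<1, x<0.
x=-1.09: |R|=0.6868
R=1: x+17/26x²=0 ⇒ x=−26/17=-1.5294; min R=1−1/(4·17/26)=0.6176>−1
Confirm numerically:
  x=-1.486: |R|=0.95782 <1
  x=-1.281: |R|=0.79194 <1
  x=-1.105: |R|=0.69336 <1
  x=-0.629: |R|=0.62969 <1
  x=-2.015: |R|=1.63976 >1
  x=-1.564: |R|=1.03537 >1
So |R|<1 on (-1.5294, 0).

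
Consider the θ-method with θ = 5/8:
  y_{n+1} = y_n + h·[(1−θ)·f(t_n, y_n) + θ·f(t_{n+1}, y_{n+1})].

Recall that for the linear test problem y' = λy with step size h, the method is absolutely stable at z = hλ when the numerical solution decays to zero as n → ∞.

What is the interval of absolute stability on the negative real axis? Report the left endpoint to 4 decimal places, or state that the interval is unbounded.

Test eqn y'=λy, z=hλ:
  y_{n+1} = y_n + z·[3/8·y_n + 5/8·y_{n+1}] ⇒ (1 − 5/8z)y_{n+1} = (1 + 3/8z)y_n
  R(z) = (1 + 3/8z)/(1 − 5/8z).

Boundary: |R(x)|=1, x<0.
x=-1.59: |R|=0.2025
x=-2: |R|=0.1111
x=-10: |R|=0.3793
x=-100: |R|=0.5748
θ=5/8≥1/2 ⇒ |1+3/8x|<|1−5/8x| ∀x<0 ⇒ stable on all of ℝ⁻.

(−∞, 0) — no finite endpoint.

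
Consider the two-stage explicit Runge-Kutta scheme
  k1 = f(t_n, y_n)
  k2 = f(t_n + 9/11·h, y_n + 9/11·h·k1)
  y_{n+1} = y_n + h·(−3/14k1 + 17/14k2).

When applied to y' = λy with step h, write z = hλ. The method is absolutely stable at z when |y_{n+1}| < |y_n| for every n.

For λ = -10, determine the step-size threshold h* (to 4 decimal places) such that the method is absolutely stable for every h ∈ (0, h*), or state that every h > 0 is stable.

On y'=λy, z=hλ:
  k1=λy_n ⇒ h·k1=z·y_n;  k2=λ(1+9/11z)y_n ⇒ h·k2=z(1+9/11z)y_n
  y_{n+1}/y_n = 1 − 3/14z + 17/14z(1+9/11z) = 1 + z + 153/154z²
  Hence R(z) = 1 + z + 153/154z².

Solve |R(x)|<1 on ℝ⁻.
x=-1.48: |R|=1.6962
R=1: x+153/154x²=0 ⇒ x=−154/153=-1.0065; min R=1−1/(4·153/154)=0.7484>−1
Confirm numerically:
  x=-0.587: |R|=0.75533 <1
  x=-0.560: |R|=0.75156 <1
  x=-0.411: |R|=0.75682 <1
  x=-1.574: |R|=1.88739 >1
  x=-1.279: |R|=1.34622 >1
  x=-1.103: |R|=1.10571 >1
Interval (-1.0065, 0).

(-1.0065,0); λ=-10 ⇒ h* = (154/153)/10 = 0.1007.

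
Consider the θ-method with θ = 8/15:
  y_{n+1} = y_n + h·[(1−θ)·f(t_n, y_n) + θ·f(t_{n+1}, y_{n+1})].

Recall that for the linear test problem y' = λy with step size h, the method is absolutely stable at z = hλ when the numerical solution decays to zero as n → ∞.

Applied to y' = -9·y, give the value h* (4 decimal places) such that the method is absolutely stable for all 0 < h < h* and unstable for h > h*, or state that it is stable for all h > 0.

Test eqn y'=λy, z=hλ:
  y_{n+1} = y_n + z·[7/15·y_n + 8/15·y_{n+1}] ⇒ (1 − 8/15z)y_{n+1} = (1 + 7/15z)y_n
  so R(z) = (1 + 7/15z)/(1 − 8/15z).

Solve |R(x)|<1 on ℝ⁻.
x=-1.69: |R|=0.1112
x=-2: |R|=0.0323
x=-10: |R|=0.5789
x=-100: |R|=0.8405
θ=8/15≥1/2 ⇒ |1+7/15x|<|1−8/15x| ∀x<0 ⇒ interval (−∞,0).

unbounded; (−∞, 0). Any h>0 works for λ=-9.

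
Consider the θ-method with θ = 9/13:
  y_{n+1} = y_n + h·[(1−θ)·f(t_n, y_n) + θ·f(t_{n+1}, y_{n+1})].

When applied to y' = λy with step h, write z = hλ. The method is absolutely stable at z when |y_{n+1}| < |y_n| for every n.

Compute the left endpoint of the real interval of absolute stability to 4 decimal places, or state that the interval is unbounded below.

(−∞, 0) — no finite endpoint.

Set f=λy, z=hλ:
  y_{n+1} = y_n + z·[4/13·y_n + 9/13·y_{n+1}] ⇒ (1 − 9/13z)y_{n+1} = (1 + 4/13z)y_n
  so R(z) = (1 + 4/13z)/(1 − 9/13z).

Solve |R(x)|<1 on ℝ⁻.
x=-1.32: |R|=0.3103
x=-2: |R|=0.1613
x=-10: |R|=0.2621
x=-100: |R|=0.4239
θ=9/13≥1/2 ⇒ |1+4/13x|<|1−9/13x| ∀x<0 ⇒ stable on all of ℝ⁻.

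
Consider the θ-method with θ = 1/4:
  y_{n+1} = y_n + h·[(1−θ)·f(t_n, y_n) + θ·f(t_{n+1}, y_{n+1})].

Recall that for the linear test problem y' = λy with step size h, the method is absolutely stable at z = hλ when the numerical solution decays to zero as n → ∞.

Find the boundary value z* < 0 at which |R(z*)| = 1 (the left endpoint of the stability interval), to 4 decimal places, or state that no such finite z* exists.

Test eqn y'=λy, z=hλ:
  y_{n+1} = y_n + z·[3/4·y_n + 1/4·y_{n+1}] ⇒ (1 − 1/4z)y_{n+1} = (1 + 3/4z)y_n
  R(z) = (1 + 3/4z)/(1 − 1/4z).

Solve |R(x)|<1 on ℝ⁻.
x=-0.98: |R|=0.2129
R=−1: 1+3/4x = −1+1/4x ⇒ -1/2x=2 ⇒ x=2/(-1/2)=-4.0000
Confirm numerically:
  x=-2.402: |R|=0.50078 <1
  x=-2.369: |R|=0.48783 <1
  x=-2.099: |R|=0.37662 <1
  x=-4.535: |R|=1.12537 >1
  x=-4.362: |R|=1.08658 >1
  x=-4.159: |R|=1.03898 >1
Interval (-4.0000, 0).

z* = -4.0000.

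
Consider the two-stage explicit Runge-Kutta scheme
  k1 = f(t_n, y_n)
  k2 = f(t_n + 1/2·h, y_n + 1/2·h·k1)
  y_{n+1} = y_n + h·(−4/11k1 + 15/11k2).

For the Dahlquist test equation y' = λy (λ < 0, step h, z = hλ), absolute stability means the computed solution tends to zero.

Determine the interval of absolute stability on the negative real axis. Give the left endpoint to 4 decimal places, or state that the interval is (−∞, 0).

z∈(-1.4667,0).

Test eqn y'=λy, z=hλ:
  k1=λy_n ⇒ h·k1=z·y_n;  k2=λ(1+1/2z)y_n ⇒ h·k2=z(1+1/2z)y_n
  y_{n+1}/y_n = 1 − 4/11z + 15/11z(1+1/2z) = 1 + z + 15/22z²
  so R(z) = 1 + z + 15/22z².

Boundary: |R(x)|=1, x<0.
x=-0.5: |R|=0.6705
R=1: x+15/22x²=0 ⇒ x=−22/15=-1.4667; min R=1−1/(4·15/22)=0.6333>−1
Confirm numerically:
  x=-1.401: |R|=0.93727 <1
  x=-1.038: |R|=0.69662 <1
  x=-0.850: |R|=0.64261 <1
  x=-0.818: |R|=0.63822 <1
  x=-2.027: |R|=1.77441 >1
  x=-1.906: |R|=1.57093 >1
  x=-1.866: |R|=1.50806 >1
So |R|<1 on (-1.4667, 0).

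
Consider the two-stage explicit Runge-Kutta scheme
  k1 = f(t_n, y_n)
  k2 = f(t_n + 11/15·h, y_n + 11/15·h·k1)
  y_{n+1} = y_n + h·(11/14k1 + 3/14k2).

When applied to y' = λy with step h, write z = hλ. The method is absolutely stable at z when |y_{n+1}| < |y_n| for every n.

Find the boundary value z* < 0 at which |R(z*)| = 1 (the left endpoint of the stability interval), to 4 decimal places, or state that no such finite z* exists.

left endpoint -6.3636.

Set f=λy, z=hλ:
  k1=λy_n ⇒ h·k1=z·y_n;  k2=λ(1+11/15z)y_n ⇒ h·k2=z(1+11/15z)y_n
  y_{n+1}/y_n = 1 + 11/14z + 3/14z(1+11/15z) = 1 + z + 11/70z²
  so R(z) = 1 + z + 11/70z².

Solve |R(x)|<1 on ℝ⁻.
x=-1.42: |R|=0.1031
R=1: x+11/70x²=0 ⇒ x=−70/11=-6.3636; min R=1−1/(4·11/70)=-0.5909>−1
Confirm numerically:
  x=-5.092: |R|=0.01753 <1
  x=-4.701: |R|=0.22824 <1
  x=-3.562: |R|=0.56820 <1
  x=-2.580: |R|=0.53399 <1
  x=-6.778: |R|=1.44134 >1
  x=-6.601: |R|=1.24622 >1
Stable set (-6.3636, 0).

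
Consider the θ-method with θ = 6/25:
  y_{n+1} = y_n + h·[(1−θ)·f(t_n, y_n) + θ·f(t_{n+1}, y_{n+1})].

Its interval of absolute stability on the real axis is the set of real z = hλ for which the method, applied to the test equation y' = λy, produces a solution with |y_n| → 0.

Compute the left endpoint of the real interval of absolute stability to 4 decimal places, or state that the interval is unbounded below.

Set f=λy, z=hλ:
  y_{n+1} = y_n + z·[19/25·y_n + 6/25·y_{n+1}] ⇒ (1 − 6/25z)y_{n+1} = (1 + 19/25z)y_n
  Hence R(z) = (1 + 19/25z)/(1 − 6/25z).

Need |R(x)|<1, x<0.
x=-0.65: |R|=0.4377
R=−1: 1+19/25x = −1+6/25x ⇒ -13/25x=2 ⇒ x=2/(-13/25)=-3.8462
Confirm numerically:
  x=-3.523: |R|=0.90895 <1
  x=-3.310: |R|=0.84463 <1
  x=-3.106: |R|=0.77949 <1
  x=-3.100: |R|=0.77752 <1
  x=-4.096: |R|=1.06552 >1
  x=-4.032: |R|=1.04911 >1
  x=-4.014: |R|=1.04445 >1
Interval (-3.8462, 0).

z* = -3.8462.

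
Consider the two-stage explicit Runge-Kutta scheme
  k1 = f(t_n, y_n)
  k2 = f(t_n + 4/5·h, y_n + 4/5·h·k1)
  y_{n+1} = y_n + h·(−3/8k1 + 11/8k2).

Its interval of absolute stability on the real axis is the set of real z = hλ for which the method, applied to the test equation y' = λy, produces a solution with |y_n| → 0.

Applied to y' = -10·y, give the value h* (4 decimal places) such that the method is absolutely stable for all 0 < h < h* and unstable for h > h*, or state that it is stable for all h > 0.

(-0.9091,0); λ=-10 ⇒ h* = (10/11)/10 = 0.0909.

On y'=λy, z=hλ:
  k1=λy_n ⇒ h·k1=z·y_n;  k2=λ(1+4/5z)y_n ⇒ h·k2=z(1+4/5z)y_n
  y_{n+1}/y_n = 1 − 3/8z + 11/8z(1+4/5z) = 1 + z + 11/10z²
  Hence R(z) = 1 + z + 11/10z².

Need |R(x)|<1, x<0.
x=-1.07: |R|=1.1894
R=1: x+11/10x²=0 ⇒ x=−10/11=-0.9091; min R=1−1/(4·11/10)=0.7727>−1
Confirm numerically:
  x=-0.766: |R|=0.87943 <1
  x=-0.571: |R|=0.78765 <1
  x=-0.526: |R|=0.77834 <1
  x=-1.446: |R|=1.85401 >1
  x=-1.370: |R|=1.69459 >1
  x=-1.316: |R|=1.58904 >1
Interval (-0.9091, 0).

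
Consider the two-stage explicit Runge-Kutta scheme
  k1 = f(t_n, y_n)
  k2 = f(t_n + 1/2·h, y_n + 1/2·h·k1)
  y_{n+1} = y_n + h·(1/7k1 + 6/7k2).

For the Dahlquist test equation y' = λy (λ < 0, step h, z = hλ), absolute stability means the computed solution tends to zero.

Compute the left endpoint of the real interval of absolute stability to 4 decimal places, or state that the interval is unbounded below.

Test eqn y'=λy, z=hλ:
  k1=λy_n ⇒ h·k1=z·y_n;  k2=λ(1+1/2z)y_n ⇒ h·k2=z(1+1/2z)y_n
  y_{n+1}/y_n = 1 + 1/7z + 6/7z(1+1/2z) = 1 + z + 3/7z²
  R(z) = 1 + z + 3/7z².

Boundary: |R(x)|=1, x<0.
x=-1.37: |R|=0.4344
R=1: x+3/7x²=0 ⇒ x=−7/3=-2.3333; min R=1−1/(4·3/7)=0.4167>−1
Confirm numerically:
  x=-1.995: |R|=0.71072 <1
  x=-1.144: |R|=0.41689 <1
  x=-1.111: |R|=0.41799 <1
  x=-2.504: |R|=1.18315 >1
  x=-2.390: |R|=1.05804 >1
  x=-2.386: |R|=1.05386 >1
So |R|<1 on (-2.3333, 0).

left endpoint -2.3333.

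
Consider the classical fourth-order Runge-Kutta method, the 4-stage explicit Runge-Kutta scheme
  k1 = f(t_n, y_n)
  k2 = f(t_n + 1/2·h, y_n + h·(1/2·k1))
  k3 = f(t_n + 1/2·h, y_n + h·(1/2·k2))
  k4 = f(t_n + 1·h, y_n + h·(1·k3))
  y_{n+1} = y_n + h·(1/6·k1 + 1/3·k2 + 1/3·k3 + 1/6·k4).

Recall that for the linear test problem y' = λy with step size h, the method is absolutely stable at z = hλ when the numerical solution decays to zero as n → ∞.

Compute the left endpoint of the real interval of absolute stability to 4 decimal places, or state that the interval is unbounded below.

left endpoint -2.7853.

Set f=λy, z=hλ:
  order 4, 4-stage ⇒ R(z)=1+z+z^2/2+z^3/6+z^4/24
  (e.g. R(-1.42)=0.28040, |R|=0.28040)

Boundary: |R(x)|=1, x<0.
x=-1.42: |R|=0.2804
|R(-2.22)|=0.4327 |R(-1.97)|=0.3238 |R(-0.81)|=0.4474
Bisect:
  x_lo=-3.1720 |R|=1.7577  x_hi=-0.3213 |R|=0.7252
  mid=-1.74667 |R|=0.27844 →hi
  mid=-2.45934 |R|=0.60995 →hi
  mid=-2.81567 |R|=1.04678 →lo
  mid=-2.63751 |R|=0.79911 →hi
  mid=-2.72659 |R|=0.91504 →hi
  mid=-2.77113 |R|=0.97886 →hi
  mid=-2.79340 |R|=1.01229 →lo
  ...
  [-2.78540,-2.78522] ⇒ x*=-2.7853
Interval (-2.7853, 0).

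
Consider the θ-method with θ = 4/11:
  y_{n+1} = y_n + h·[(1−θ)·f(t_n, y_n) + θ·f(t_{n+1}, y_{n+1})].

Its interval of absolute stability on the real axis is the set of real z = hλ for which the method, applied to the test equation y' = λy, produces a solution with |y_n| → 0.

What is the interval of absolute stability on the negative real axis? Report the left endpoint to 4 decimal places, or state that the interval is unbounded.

(-7.3333, 0).

With y'=λy (z=hλ):
  y_{n+1} = y_n + z·[7/11·y_n + 4/11·y_{n+1}] ⇒ (1 − 4/11z)y_{n+1} = (1 + 7/11z)y_n
  ⇒ R(z) = (1 + 7/11z)/(1 − 4/11z).

Solve |R(x)|<1 on ℝ⁻.
x=-1.17: |R|=0.1792
R=−1: 1+7/11x = −1+4/11x ⇒ -3/11x=2 ⇒ x=2/(-3/11)=-7.3333
Confirm numerically:
  x=-7.176: |R|=0.98811 <1
  x=-6.464: |R|=0.92924 <1
  x=-5.933: |R|=0.87905 <1
  x=-7.915: |R|=1.04090 >1
  x=-7.482: |R|=1.01090 >1
Interval (-7.3333, 0).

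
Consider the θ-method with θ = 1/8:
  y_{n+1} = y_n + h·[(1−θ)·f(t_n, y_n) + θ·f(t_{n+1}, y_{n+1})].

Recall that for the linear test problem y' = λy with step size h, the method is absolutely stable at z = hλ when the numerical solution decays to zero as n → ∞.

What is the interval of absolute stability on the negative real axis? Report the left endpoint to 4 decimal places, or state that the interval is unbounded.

(-2.6667, 0).

Set f=λy, z=hλ:
  y_{n+1} = y_n + z·[7/8·y_n + 1/8·y_{n+1}] ⇒ (1 − 1/8z)y_{n+1} = (1 + 7/8z)y_n
  so R(z) = (1 + 7/8z)/(1 − 1/8z).

Solve |R(x)|<1 on ℝ⁻.
x=-1.04: |R|=0.0796
R=−1: 1+7/8x = −1+1/8x ⇒ -3/4x=2 ⇒ x=2/(-3/4)=-2.6667
Confirm numerically:
  x=-1.988: |R|=0.59231 <1
  x=-1.428: |R|=0.21171 <1
  x=-1.304: |R|=0.12124 <1
  x=-1.199: |R|=0.04272 <1
  x=-3.219: |R|=1.29539 >1
  x=-3.203: |R|=1.28724 >1
  x=-2.774: |R|=1.05977 >1
Interval (-2.6667, 0).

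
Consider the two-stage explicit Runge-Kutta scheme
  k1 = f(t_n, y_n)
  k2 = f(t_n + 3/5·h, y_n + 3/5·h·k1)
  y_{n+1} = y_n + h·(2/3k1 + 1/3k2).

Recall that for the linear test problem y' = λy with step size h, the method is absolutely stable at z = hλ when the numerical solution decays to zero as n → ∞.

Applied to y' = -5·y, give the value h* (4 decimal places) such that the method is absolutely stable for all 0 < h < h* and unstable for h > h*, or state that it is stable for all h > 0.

(-5.0000,0); λ=-5 ⇒ h* = (5)/5 = 1.0000.

On y'=λy, z=hλ:
  k1=λy_n ⇒ h·k1=z·y_n;  k2=λ(1+3/5z)y_n ⇒ h·k2=z(1+3/5z)y_n
  y_{n+1}/y_n = 1 + 2/3z + 1/3z(1+3/5z) = 1 + z + 1/5z²
  so R(z) = 1 + z + 1/5z².

Find x<0 with |R(x)|<1.
x=-1.58: |R|=0.0807
R=1: x+1/5x²=0 ⇒ x=−5=-5.0000; min R=1−1/(4·1/5)=-0.2500>−1
Confirm numerically:
  x=-4.329: |R|=0.41905 <1
  x=-3.546: |R|=0.03118 <1
  x=-2.896: |R|=0.21864 <1
  x=-2.217: |R|=0.23398 <1
  x=-5.544: |R|=1.60319 >1
  x=-5.135: |R|=1.13864 >1
Interval (-5.0000, 0).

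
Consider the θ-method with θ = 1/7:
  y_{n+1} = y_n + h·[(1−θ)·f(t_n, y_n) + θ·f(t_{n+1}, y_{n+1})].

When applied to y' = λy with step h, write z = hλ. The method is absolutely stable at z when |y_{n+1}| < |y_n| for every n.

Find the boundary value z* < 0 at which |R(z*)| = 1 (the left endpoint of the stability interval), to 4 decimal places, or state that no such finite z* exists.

left endpoint -2.8000.

Set f=λy, z=hλ:
  y_{n+1} = y_n + z·[6/7·y_n + 1/7·y_{n+1}] ⇒ (1 − 1/7z)y_{n+1} = (1 + 6/7z)y_n
  so R(z) = (1 + 6/7z)/(1 − 1/7z).

Need |R(x)|<1, x<0.
x=-0.58: |R|=0.4644
R=−1: 1+6/7x = −1+1/7x ⇒ -5/7x=2 ⇒ x=2/(-5/7)=-2.8000
Confirm numerically:
  x=-2.480: |R|=0.83122 <1
  x=-2.289: |R|=0.72494 <1
  x=-1.627: |R|=0.32016 <1
  x=-1.140: |R|=0.01966 <1
  x=-3.214: |R|=1.20266 >1
  x=-3.151: |R|=1.17289 >1
  x=-2.966: |R|=1.08328 >1
Stable set (-2.8000, 0).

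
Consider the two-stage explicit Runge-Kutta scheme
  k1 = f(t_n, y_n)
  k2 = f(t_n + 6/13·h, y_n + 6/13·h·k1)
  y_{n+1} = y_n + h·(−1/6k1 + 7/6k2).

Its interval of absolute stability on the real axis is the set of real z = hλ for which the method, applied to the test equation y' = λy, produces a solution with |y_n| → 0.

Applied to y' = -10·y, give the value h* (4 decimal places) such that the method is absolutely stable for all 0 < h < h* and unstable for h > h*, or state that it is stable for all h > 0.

On y'=λy, z=hλ:
  k1=λy_n ⇒ h·k1=z·y_n;  k2=λ(1+6/13z)y_n ⇒ h·k2=z(1+6/13z)y_n
  y_{n+1}/y_n = 1 − 1/6z + 7/6z(1+6/13z) = 1 + z + 7/13z²
  ⇒ R(z) = 1 + z + 7/13z².

Boundary: |R(x)|=1, x<0.
x=-0.35: |R|=0.7160
R=1: x+7/13x²=0 ⇒ x=−13/7=-1.8571; min R=1−1/(4·7/13)=0.5357>−1
Confirm numerically:
  x=-1.639: |R|=0.80748 <1
  x=-1.160: |R|=0.56455 <1
  x=-0.994: |R|=0.53802 <1
  x=-0.980: |R|=0.53714 <1
  x=-2.283: |R|=1.52351 >1
  x=-2.168: |R|=1.36289 >1
So |R|<1 on (-1.8571, 0).

(-1.8571,0); λ=-10 ⇒ h* = (13/7)/10 = 0.1857.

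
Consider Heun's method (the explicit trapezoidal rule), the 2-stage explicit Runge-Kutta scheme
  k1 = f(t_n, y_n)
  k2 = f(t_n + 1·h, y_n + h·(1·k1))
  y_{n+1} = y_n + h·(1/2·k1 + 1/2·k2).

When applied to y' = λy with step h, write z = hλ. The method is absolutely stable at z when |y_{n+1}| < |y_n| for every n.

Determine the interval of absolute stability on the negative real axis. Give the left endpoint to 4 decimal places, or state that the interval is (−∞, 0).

On y'=λy, z=hλ:
  order 2, 2-stage ⇒ R(z)=1+z+z^2/2
  (e.g. R(-1.03)=0.50045, |R|=0.50045)

Find x<0 with |R(x)|<1.
x=-1.03: |R|=0.5005
|R(-2.31)|=1.3580 |R(-1.2)|=0.5200 |R(-0.88)|=0.5072
Bisect:
  x_lo=-2.4870 |R|=1.6055  x_hi=-0.2954 |R|=0.7482
  mid=-1.39119 |R|=0.57651 →hi
  mid=-1.93908 |R|=0.94094 →hi
  mid=-2.21303 |R|=1.23572 →lo
  mid=-2.07605 |R|=1.07895 →lo
  mid=-2.00757 |R|=1.00760 →lo
  mid=-1.97332 |R|=0.97368 →hi
  mid=-1.99044 |R|=0.99049 →hi
  mid=-1.99901 |R|=0.99901 →hi
  mid=-2.00329 |R|=1.00329 →lo
  mid=-2.00115 |R|=1.00115 →lo
  ...
  [-2.00008,-1.99994] ⇒ x*=-2.0000
Stable set (-2.0000, 0).

(-2.0000, 0).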